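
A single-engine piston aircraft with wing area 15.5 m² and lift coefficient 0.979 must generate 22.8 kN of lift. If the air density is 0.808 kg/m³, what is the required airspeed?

L = ½ρv²S·CL ⇒ v = √(2L/(ρ·S·CL))
v = √(2 × 22800 / (0.808 × 15.5 × 0.979)) = √3719 = 61 m/s

v = 61 m/s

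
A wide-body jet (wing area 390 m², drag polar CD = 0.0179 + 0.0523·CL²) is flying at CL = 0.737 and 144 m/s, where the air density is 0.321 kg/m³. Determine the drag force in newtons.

CD = 0.0179 + 0.0523 × 0.737² = 0.04631
D = ½ρv²S·CD = ½ × 0.321 × 144² × 390 × 0.04631 = 60100 N

D = 60100 N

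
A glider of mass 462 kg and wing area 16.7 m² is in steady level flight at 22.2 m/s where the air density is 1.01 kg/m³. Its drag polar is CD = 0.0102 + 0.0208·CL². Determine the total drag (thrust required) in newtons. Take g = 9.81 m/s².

Level flight ⇒ L = W = m·g = 462 × 9.81 = 4532.2 N.
q = ½ρv² = ½ × 1.01 × 22.2² = 248.9 Pa.
CL = 2W/(ρv²S) = 2×4532.2/(1.01×22.2²×16.7) = 1.09.
CD = 0.0102 + 0.0208 × 1.09² = 0.03493.
D = q·S·CD = 248.9 × 16.7 × 0.03493 = 145.2 N

D = 145 N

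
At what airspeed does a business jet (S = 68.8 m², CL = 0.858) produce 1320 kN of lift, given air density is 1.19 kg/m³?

v = 194 m/s

L = ½ρv²S·CL ⇒ v = √(2L/(ρ·S·CL))
v = √(2 × 1.32×10^6 / (1.19 × 68.8 × 0.858)) = √37580 = 194 m/s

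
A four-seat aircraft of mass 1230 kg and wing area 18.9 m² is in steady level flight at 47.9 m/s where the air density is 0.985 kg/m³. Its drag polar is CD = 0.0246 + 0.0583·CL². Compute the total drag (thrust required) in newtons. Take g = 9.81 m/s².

Weight W = mg = 1230 × 9.81 = 12066 N; in level flight L = W.
Dynamic pressure q = 0.5 × 0.985 × 47.9² = 1130 Pa.
Required CL = L/(qS) = 12066/(1130·18.9) = 0.565.
CD = 0.0246 + 0.0583 × 0.565² = 0.04321.
D = q·S·CD = 1130 × 18.9 × 0.04321 = 922.8 N

D = 923 N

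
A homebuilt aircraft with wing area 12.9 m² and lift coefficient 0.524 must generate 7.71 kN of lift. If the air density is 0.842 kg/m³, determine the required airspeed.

v = 52.1 m/s

L = ½ρv²S·CL ⇒ v = √(2L/(ρ·S·CL))
v = √(2 × 7710 / (0.842 × 12.9 × 0.524)) = √2709 = 52.1 m/s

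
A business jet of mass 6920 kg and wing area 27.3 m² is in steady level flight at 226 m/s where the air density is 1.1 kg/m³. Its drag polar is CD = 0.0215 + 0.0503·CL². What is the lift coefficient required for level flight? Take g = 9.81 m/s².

Level flight ⇒ L = W = m·g = 6920 × 9.81 = 67885 N.
q = ½ρv² = ½ × 1.1 × 226² = 28090 Pa.
CL = 2W/(ρv²S) = 2×67885/(1.1×226²×27.3) = 0.08852.

CL = 0.0885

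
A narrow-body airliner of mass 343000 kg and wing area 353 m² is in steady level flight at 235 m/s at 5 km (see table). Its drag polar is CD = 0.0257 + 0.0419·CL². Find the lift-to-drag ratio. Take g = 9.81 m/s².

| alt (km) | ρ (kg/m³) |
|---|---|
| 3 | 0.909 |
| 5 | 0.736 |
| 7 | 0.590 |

L/D = 13.4

At 5 km, from the table: ρ = 0.736 kg/m³.
Weight W = mg = 343000 × 9.81 = 3.3648×10^6 N; in level flight L = W.
Dynamic pressure q = 0.5 × 0.736 × 235² = 20320 Pa.
CL = W/(q·S) = 3.3648×10^6 / (20320 × 353) = 0.469.
CD = 0.0257 + 0.0419 × 0.469² = 0.03492.
L/D = CL/CD = 0.469 / 0.03492 = 13.4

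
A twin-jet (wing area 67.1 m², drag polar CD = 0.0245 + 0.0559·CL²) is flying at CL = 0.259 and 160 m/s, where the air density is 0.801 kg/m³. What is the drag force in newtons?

CD = 0.0245 + 0.0559 × 0.259² = 0.02825
D = ½ρv²S·CD = ½ × 0.801 × 160² × 67.1 × 0.02825 = 19400 N

D = 19400 N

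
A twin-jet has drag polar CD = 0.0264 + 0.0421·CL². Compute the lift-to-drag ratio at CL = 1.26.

L/D = 13.5

CD = 0.0264 + 0.0421 × 1.26² = 0.09324
L/D = CL/CD = 1.26 / 0.09324 = 13.5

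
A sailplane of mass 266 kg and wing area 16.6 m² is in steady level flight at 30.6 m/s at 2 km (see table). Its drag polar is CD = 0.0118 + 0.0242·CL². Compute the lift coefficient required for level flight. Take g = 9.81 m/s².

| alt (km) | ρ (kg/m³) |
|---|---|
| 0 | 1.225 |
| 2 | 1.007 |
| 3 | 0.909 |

CL = 0.333

At 2 km, from the table: ρ = 1.007 kg/m³.
Level flight ⇒ L = W = m·g = 266 × 9.81 = 2609.5 N.
q = ½ρv² = ½ × 1.007 × 30.6² = 471.5 Pa.
Required CL = L/(qS) = 2609.5/(471.5·16.6) = 0.3334.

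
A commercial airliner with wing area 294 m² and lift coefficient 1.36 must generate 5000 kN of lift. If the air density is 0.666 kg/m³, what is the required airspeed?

v = 194 m/s

L = ½ρv²S·CL ⇒ v = √(2L/(ρ·S·CL))
v = √(2 × 5×10^6 / (0.666 × 294 × 1.36)) = √37550 = 194 m/s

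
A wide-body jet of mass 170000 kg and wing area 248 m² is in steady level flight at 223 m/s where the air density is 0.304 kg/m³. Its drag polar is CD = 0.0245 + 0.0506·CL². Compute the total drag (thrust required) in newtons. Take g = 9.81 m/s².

D = 1.21×10^5 N

In steady level flight, lift balances weight: W = mg = 170000 × 9.81 = 1.6677×10^6 N.
Dynamic pressure q = 0.5 × 0.304 × 223² = 7559 Pa.
CL = W/(q·S) = 1.6677×10^6 / (7559 × 248) = 0.8896.
CD = 0.0245 + 0.0506 × 0.8896² = 0.06455.
D = q·S·CD = 7559 × 248 × 0.06455 = 1.21×10^5 N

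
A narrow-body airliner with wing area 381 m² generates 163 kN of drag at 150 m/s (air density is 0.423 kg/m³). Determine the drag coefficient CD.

From D = ½ρv²S·CD, rearranging gives CD = 2D/(ρv²S).
CD = 2 × 1.63×10^5 / (0.423 × 150² × 381) = 0.0899

CD = 0.0899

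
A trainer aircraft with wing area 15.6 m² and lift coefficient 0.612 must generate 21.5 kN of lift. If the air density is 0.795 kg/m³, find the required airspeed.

L = ½ρv²S·CL ⇒ v = √(2L/(ρ·S·CL))
v = √(2 × 21500 / (0.795 × 15.6 × 0.612)) = √5665 = 75.3 m/s

v = 75.3 m/s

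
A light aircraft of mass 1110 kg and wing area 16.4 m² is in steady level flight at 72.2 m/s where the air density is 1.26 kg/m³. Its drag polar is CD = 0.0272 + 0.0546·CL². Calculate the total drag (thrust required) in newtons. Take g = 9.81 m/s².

Level flight ⇒ L = W = m·g = 1110 × 9.81 = 10889 N.
q = ½ρv² = ½ × 1.26 × 72.2² = 3284 Pa.
CL = W/(q·S) = 10889 / (3284 × 16.4) = 0.2022.
CD = 0.0272 + 0.0546 × 0.2022² = 0.02943.
D = q·S·CD = 3284 × 16.4 × 0.02943 = 1585 N

D = 1590 N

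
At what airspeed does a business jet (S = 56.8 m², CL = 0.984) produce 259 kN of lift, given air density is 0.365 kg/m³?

v = 159 m/s

L = ½ρv²S·CL ⇒ v = √(2L/(ρ·S·CL))
v = √(2 × 2.59×10^5 / (0.365 × 56.8 × 0.984)) = √25390 = 159 m/s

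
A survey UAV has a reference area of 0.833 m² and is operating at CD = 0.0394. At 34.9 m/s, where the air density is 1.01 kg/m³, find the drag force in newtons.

D = 20.2 N

Dynamic pressure q = ½ρv² = ½ × 1.01 × 34.9² = 615.1 Pa.
D = q·S·CD = 615.1 × 0.833 × 0.0394 = 20.2 N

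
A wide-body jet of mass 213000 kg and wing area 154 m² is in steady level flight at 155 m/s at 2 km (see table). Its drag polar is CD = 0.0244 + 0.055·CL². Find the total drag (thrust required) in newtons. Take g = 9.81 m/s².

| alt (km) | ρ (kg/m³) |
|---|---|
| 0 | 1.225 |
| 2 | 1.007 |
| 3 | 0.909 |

D = 1.74×10^5 N

At 2 km, from the table: ρ = 1.007 kg/m³.
Level flight ⇒ L = W = m·g = 213000 × 9.81 = 2.0895×10^6 N.
Dynamic pressure q = 0.5 × 1.007 × 155² = 12100 Pa.
CL = W/(q·S) = 2.0895×10^6 / (12100 × 154) = 1.122.
CD = 0.0244 + 0.055 × 1.122² = 0.0936.
D = q·S·CD = 12100 × 154 × 0.0936 = 1.744×10^5 N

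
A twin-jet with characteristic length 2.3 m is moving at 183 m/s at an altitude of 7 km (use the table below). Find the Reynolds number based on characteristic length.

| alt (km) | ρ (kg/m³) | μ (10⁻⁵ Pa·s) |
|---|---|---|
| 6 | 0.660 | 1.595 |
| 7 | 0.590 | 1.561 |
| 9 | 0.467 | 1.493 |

At 7 km, from the table: ρ = 0.590 kg/m³, μ = 1.561×10⁻⁵ Pa·s.
Re = ρ·v·c/μ = 0.59 × 183 × 2.3 / (1.561×10⁻⁵) = 1.59×10^7

Re = 1.59×10^7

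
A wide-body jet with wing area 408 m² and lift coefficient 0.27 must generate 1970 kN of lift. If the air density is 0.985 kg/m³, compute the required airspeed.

L = ½ρv²S·CL ⇒ v = √(2L/(ρ·S·CL))
v = √(2 × 1.97×10^6 / (0.985 × 408 × 0.27)) = √36310 = 191 m/s

v = 191 m/s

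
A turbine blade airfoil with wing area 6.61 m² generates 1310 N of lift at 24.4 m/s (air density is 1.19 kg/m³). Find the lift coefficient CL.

From L = ½ρv²S·CL, rearranging gives CL = 2L/(ρv²S).
CL = 2 × 1310 / (1.19 × 24.4² × 6.61) = 0.559

CL = 0.559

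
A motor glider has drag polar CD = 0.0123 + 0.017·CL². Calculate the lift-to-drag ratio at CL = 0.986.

CD = 0.0123 + 0.017 × 0.986² = 0.02883
L/D = CL/CD = 0.986 / 0.02883 = 34.2

L/D = 34.2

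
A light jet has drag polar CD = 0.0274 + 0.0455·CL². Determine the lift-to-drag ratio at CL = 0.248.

L/D = 8.21

CD = 0.0274 + 0.0455 × 0.248² = 0.0302
L/D = CL/CD = 0.248 / 0.0302 = 8.21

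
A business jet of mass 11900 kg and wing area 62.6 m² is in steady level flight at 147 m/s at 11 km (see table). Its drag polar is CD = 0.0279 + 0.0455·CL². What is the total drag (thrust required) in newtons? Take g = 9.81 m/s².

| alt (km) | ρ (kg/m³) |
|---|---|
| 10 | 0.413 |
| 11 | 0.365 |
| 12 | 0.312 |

D = 9400 N

At 11 km, from the table: ρ = 0.365 kg/m³.
Level flight ⇒ L = W = m·g = 11900 × 9.81 = 1.1674×10^5 N.
Dynamic pressure q = 0.5 × 0.365 × 147² = 3944 Pa.
CL = 2W/(ρv²S) = 2×1.1674×10^5/(0.365×147²×62.6) = 0.4729.
CD = 0.0279 + 0.0455 × 0.4729² = 0.03807.
D = q·S·CD = 3944 × 62.6 × 0.03807 = 9399 N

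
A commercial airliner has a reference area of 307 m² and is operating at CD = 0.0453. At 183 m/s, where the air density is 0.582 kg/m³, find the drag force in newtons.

D = 1.36×10^5 N

Dynamic pressure q = ½ρv² = ½ × 0.582 × 183² = 9745 Pa.
D = q·S·CD = 9745 × 307 × 0.0453 = 1.36×10^5 N ≈ 136 kN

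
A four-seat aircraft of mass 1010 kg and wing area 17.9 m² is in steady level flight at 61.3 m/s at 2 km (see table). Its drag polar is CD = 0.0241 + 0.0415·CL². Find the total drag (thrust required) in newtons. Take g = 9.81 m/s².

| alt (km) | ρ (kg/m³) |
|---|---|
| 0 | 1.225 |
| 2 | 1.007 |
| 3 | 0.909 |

At 2 km, from the table: ρ = 1.007 kg/m³.
Level flight ⇒ L = W = m·g = 1010 × 9.81 = 9908.1 N.
q = ½ρv² = ½ × 1.007 × 61.3² = 1892 Pa.
CL = 2W/(ρv²S) = 2×9908.1/(1.007×61.3²×17.9) = 0.2926.
CD = 0.0241 + 0.0415 × 0.2926² = 0.02765.
D = q·S·CD = 1892 × 17.9 × 0.02765 = 936.5 N

D = 936 N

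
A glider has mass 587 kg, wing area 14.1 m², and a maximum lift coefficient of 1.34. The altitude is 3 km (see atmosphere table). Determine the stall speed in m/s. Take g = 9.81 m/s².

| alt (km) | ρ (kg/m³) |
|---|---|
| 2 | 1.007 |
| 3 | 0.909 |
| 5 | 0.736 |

V_stall = 25.9 m/s

At 3 km, from the table: ρ = 0.909 kg/m³.
Weight W = mg = 587 × 9.81 = 5758 N.
V_stall = √(2W/(ρ·S·CL,max)) = √(2 × 5758 / (0.909 × 14.1 × 1.34))
V_stall = √670.6 = 25.9 m/s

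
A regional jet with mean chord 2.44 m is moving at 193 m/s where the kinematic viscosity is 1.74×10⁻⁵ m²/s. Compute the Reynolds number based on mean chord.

Re = v·c/ν = 193 × 2.44 / (1.74×10⁻⁵) = 2.71×10^7

Re = 2.71×10^7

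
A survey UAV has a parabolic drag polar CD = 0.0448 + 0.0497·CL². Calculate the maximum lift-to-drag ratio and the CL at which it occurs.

(L/D)max = 10.6, at CL = 0.949

For CD = CD0 + K·CL², (L/D)max occurs at CL* = √(CD0/K) and equals 1/(2√(K·CD0)).
(L/D)max = 1/(2√(0.0497 × 0.0448)) = 1/(2 × 0.04719) = 10.6
CL* = √(0.0448/0.0497) = 0.949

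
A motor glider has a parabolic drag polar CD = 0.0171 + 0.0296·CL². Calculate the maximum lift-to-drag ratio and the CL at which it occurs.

For CD = CD0 + K·CL², (L/D)max occurs at CL* = √(CD0/K) and equals 1/(2√(K·CD0)).
(L/D)max = 1/(2√(0.0296 × 0.0171)) = 1/(2 × 0.0225) = 22.2
CL* = √(0.0171/0.0296) = 0.76

(L/D)max = 22.2, at CL = 0.76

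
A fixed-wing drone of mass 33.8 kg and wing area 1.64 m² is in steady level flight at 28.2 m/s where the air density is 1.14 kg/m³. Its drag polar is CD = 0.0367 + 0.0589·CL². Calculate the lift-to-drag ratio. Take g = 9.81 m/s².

L/D = 9.21

In steady level flight, lift balances weight: W = mg = 33.8 × 9.81 = 331.58 N.
Dynamic pressure q = 0.5 × 1.14 × 28.2² = 453.3 Pa.
CL = 2W/(ρv²S) = 2×331.58/(1.14×28.2²×1.64) = 0.446.
CD = 0.0367 + 0.0589 × 0.446² = 0.04842.
L/D = CL/CD = 0.446 / 0.04842 = 9.21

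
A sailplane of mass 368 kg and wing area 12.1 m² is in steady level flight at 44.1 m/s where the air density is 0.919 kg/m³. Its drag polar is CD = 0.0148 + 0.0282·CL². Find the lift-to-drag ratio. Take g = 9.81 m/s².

L/D = 18.6

Level flight ⇒ L = W = m·g = 368 × 9.81 = 3610.1 N.
q = ½ρv² = ½ × 0.919 × 44.1² = 893.6 Pa.
Required CL = L/(qS) = 3610.1/(893.6·12.1) = 0.3339.
CD = 0.0148 + 0.0282 × 0.3339² = 0.01794.
L/D = CL/CD = 0.3339 / 0.01794 = 18.6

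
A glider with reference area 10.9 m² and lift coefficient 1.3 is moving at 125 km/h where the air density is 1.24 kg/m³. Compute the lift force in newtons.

Convert speed: v = 125 km/h ÷ 3.6 = 34.72 m/s.
Dynamic pressure q = ½ρv² = ½ × 1.24 × 34.72² = 747.5 Pa.
L = q·S·CL = 747.5 × 10.9 × 1.3 = 10600 N ≈ 10.6 kN

L = 10600 N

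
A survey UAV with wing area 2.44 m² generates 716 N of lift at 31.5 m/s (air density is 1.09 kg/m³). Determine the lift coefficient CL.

CL = 0.543

From L = ½ρv²S·CL, rearranging gives CL = 2L/(ρv²S).
CL = 2 × 716 / (1.09 × 31.5² × 2.44) = 0.543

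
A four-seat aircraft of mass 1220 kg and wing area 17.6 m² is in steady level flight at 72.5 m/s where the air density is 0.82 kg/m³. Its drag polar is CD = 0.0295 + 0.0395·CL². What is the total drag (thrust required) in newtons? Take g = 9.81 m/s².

Weight W = mg = 1220 × 9.81 = 11968 N; in level flight L = W.
q = ½ρv² = ½ × 0.82 × 72.5² = 2155 Pa.
Required CL = L/(qS) = 11968/(2155·17.6) = 0.3155.
CD = 0.0295 + 0.0395 × 0.3155² = 0.03343.
D = q·S·CD = 2155 × 17.6 × 0.03343 = 1268 N

D = 1270 N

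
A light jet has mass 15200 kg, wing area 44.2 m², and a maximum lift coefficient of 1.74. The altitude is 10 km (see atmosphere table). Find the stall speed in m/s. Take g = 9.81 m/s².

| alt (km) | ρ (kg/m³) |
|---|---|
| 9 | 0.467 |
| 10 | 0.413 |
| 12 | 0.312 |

V_stall = 96.9 m/s

At 10 km, from the table: ρ = 0.413 kg/m³.
Stall occurs when L = W at CL,max. W = mg = 15200 × 9.81 = 1.491×10^5 N.
V_stall = √(2W/(ρ·S·CL,max)) = √(2 × 1.491×10^5 / (0.413 × 44.2 × 1.74))
V_stall = √9389 = 96.9 m/s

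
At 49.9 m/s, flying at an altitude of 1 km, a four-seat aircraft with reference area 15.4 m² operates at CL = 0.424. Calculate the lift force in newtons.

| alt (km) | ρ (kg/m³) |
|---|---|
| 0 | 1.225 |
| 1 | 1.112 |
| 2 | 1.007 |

L = 9040 N

At 1 km, from the table: ρ = 1.112 kg/m³.
Dynamic pressure q = ½ρv² = ½ × 1.112 × 49.9² = 1384 Pa.
L = q·S·CL = 1384 × 15.4 × 0.424 = 9040 N ≈ 9.04 kN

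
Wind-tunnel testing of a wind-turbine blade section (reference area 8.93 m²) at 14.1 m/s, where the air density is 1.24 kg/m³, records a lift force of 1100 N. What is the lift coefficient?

From L = ½ρv²S·CL, rearranging gives CL = 2L/(ρv²S).
CL = 2 × 1100 / (1.24 × 14.1² × 8.93) = 0.999

CL = 0.999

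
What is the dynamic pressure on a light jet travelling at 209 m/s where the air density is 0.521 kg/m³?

q = ½ρv² = ½ × 0.521 × 209² = 11400 Pa

q = 11400 Pa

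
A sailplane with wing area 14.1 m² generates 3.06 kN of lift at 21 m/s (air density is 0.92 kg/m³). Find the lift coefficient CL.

From L = ½ρv²S·CL, rearranging gives CL = 2L/(ρv²S).
CL = 2 × 3060 / (0.92 × 21² × 14.1) = 1.07

CL = 1.07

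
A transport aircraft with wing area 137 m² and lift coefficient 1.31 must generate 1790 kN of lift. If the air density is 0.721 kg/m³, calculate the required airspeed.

v = 166 m/s

L = ½ρv²S·CL ⇒ v = √(2L/(ρ·S·CL))
v = √(2 × 1.79×10^6 / (0.721 × 137 × 1.31)) = √27670 = 166 m/s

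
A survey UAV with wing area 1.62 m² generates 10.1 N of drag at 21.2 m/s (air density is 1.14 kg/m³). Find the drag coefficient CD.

From D = ½ρv²S·CD, rearranging gives CD = 2D/(ρv²S).
CD = 2 × 10.1 / (1.14 × 21.2² × 1.62) = 0.0243

CD = 0.0243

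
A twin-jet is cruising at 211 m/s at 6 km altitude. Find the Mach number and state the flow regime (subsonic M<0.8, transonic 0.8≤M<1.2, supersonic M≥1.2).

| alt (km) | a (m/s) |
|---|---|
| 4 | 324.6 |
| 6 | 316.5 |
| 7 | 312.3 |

At 6 km, from the table: a = 316.5 m/s.
M = v/a = 211 / 316.5 = 0.667
M = 0.667 → subsonic.

M = 0.667 (subsonic)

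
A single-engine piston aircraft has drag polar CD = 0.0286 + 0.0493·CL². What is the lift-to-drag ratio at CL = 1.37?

L/D = 11.3

CD = 0.0286 + 0.0493 × 1.37² = 0.1211
L/D = CL/CD = 1.37 / 0.1211 = 11.3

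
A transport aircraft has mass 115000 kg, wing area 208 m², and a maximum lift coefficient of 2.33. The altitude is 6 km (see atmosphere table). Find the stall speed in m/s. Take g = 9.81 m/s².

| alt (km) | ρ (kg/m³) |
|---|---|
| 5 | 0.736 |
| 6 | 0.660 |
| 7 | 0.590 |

At 6 km, from the table: ρ = 0.660 kg/m³.
Weight W = mg = 115000 × 9.81 = 1.128×10^6 N.
V_stall = √(2W/(ρ·S·CL,max)) = √(2 × 1.128×10^6 / (0.66 × 208 × 2.33))
V_stall = √7054 = 84 m/s

V_stall = 84 m/s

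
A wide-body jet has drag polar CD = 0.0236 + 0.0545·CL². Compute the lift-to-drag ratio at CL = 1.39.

L/D = 10.8

CD = 0.0236 + 0.0545 × 1.39² = 0.1289
L/D = CL/CD = 1.39 / 0.1289 = 10.8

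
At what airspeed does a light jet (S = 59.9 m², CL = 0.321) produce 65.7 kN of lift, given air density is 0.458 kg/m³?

L = ½ρv²S·CL ⇒ v = √(2L/(ρ·S·CL))
v = √(2 × 65700 / (0.458 × 59.9 × 0.321)) = √14920 = 122 m/s

v = 122 m/s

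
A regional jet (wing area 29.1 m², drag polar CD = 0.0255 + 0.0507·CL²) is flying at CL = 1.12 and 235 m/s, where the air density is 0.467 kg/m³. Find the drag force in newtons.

CD = 0.0255 + 0.0507 × 1.12² = 0.0891
D = ½ρv²S·CD = ½ × 0.467 × 235² × 29.1 × 0.0891 = 33400 N

D = 33400 N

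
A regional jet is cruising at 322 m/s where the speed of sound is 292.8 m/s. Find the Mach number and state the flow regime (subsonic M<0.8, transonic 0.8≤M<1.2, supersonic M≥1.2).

M = v/a = 322 / 292.8 = 1.1
M = 1.1 → transonic.

M = 1.1 (transonic)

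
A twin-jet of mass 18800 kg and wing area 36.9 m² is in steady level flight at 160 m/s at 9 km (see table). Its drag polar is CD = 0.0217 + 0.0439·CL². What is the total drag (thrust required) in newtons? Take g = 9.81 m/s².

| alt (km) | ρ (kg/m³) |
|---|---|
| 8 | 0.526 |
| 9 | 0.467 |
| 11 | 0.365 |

At 9 km, from the table: ρ = 0.467 kg/m³.
Weight W = mg = 18800 × 9.81 = 1.8443×10^5 N; in level flight L = W.
Dynamic pressure q = 0.5 × 0.467 × 160² = 5978 Pa.
Required CL = L/(qS) = 1.8443×10^5/(5978·36.9) = 0.8361.
CD = 0.0217 + 0.0439 × 0.8361² = 0.05239.
D = q·S·CD = 5978 × 36.9 × 0.05239 = 11560 N

D = 11600 N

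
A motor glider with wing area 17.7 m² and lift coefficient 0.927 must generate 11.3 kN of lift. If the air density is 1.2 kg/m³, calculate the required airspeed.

L = ½ρv²S·CL ⇒ v = √(2L/(ρ·S·CL))
v = √(2 × 11300 / (1.2 × 17.7 × 0.927)) = √1148 = 33.9 m/s

v = 33.9 m/s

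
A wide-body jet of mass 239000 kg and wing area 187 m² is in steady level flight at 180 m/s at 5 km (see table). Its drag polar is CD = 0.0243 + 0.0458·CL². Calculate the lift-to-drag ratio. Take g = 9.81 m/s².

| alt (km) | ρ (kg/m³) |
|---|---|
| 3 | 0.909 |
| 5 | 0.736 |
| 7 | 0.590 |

L/D = 14

At 5 km, from the table: ρ = 0.736 kg/m³.
Weight W = mg = 239000 × 9.81 = 2.3446×10^6 N; in level flight L = W.
Dynamic pressure q = 0.5 × 0.736 × 180² = 11920 Pa.
CL = W/(q·S) = 2.3446×10^6 / (11920 × 187) = 1.052.
CD = 0.0243 + 0.0458 × 1.052² = 0.07494.
L/D = CL/CD = 1.052 / 0.07494 = 14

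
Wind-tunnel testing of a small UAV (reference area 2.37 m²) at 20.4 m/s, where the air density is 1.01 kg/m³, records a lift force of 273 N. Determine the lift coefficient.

From L = ½ρv²S·CL, rearranging gives CL = 2L/(ρv²S).
CL = 2 × 273 / (1.01 × 20.4² × 2.37) = 0.548

CL = 0.548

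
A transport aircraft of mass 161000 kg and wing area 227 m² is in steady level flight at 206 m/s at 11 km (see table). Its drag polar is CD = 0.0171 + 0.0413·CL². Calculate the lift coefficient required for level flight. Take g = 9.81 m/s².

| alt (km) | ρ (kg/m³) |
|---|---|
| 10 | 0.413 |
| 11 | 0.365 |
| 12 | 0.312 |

CL = 0.898

At 11 km, from the table: ρ = 0.365 kg/m³.
Level flight ⇒ L = W = m·g = 161000 × 9.81 = 1.5794×10^6 N.
q = ½ρv² = ½ × 0.365 × 206² = 7745 Pa.
Required CL = L/(qS) = 1.5794×10^6/(7745·227) = 0.8984.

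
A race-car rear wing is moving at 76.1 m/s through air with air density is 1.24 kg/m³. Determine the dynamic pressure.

q = ½ρv² = ½ × 1.24 × 76.1² = 3590 Pa

q = 3590 Pa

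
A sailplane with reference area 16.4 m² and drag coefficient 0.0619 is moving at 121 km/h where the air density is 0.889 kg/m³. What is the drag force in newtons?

D = 510 N

Convert speed: v = 121 km/h ÷ 3.6 = 33.61 m/s.
D = ½ρv²S·CD = ½ × 0.889 × 33.61² × 16.4 × 0.0619 = 510 N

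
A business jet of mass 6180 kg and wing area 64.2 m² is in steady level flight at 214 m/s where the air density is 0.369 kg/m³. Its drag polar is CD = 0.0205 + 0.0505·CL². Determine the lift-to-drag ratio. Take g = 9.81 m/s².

L/D = 5.29

In steady level flight, lift balances weight: W = mg = 6180 × 9.81 = 60626 N.
Dynamic pressure q = 0.5 × 0.369 × 214² = 8449 Pa.
Required CL = L/(qS) = 60626/(8449·64.2) = 0.1118.
CD = 0.0205 + 0.0505 × 0.1118² = 0.02113.
L/D = CL/CD = 0.1118 / 0.02113 = 5.29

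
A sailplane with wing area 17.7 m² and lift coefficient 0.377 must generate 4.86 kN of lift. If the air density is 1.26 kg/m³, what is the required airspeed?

L = ½ρv²S·CL ⇒ v = √(2L/(ρ·S·CL))
v = √(2 × 4860 / (1.26 × 17.7 × 0.377)) = √1156 = 34 m/s

v = 34 m/s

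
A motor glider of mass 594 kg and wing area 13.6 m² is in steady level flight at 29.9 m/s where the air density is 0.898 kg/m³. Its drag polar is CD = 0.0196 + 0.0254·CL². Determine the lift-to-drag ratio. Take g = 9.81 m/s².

L/D = 22

In steady level flight, lift balances weight: W = mg = 594 × 9.81 = 5827.1 N.
q = ½ρv² = ½ × 0.898 × 29.9² = 401.4 Pa.
Required CL = L/(qS) = 5827.1/(401.4·13.6) = 1.067.
CD = 0.0196 + 0.0254 × 1.067² = 0.04854.
L/D = CL/CD = 1.067 / 0.04854 = 22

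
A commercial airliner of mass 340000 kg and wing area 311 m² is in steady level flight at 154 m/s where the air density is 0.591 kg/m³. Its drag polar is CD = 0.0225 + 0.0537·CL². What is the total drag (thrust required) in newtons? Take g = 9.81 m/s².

In steady level flight, lift balances weight: W = mg = 340000 × 9.81 = 3.3354×10^6 N.
Dynamic pressure q = 0.5 × 0.591 × 154² = 7008 Pa.
CL = W/(q·S) = 3.3354×10^6 / (7008 × 311) = 1.53.
CD = 0.0225 + 0.0537 × 1.53² = 0.1483.
D = q·S·CD = 7008 × 311 × 0.1483 = 3.231×10^5 N

D = 3.23×10^5 N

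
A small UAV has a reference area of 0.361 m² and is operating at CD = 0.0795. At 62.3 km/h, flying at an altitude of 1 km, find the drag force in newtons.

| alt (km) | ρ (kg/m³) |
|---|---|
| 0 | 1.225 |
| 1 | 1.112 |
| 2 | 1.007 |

D = 4.78 N

At 1 km, from the table: ρ = 1.112 kg/m³.
Convert speed: v = 62.3 km/h ÷ 3.6 = 17.31 m/s.
D = ½ρv²S·CD = ½ × 1.112 × 17.31² × 0.361 × 0.0795 = 4.78 N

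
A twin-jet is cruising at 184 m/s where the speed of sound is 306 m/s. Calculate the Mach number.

M = v/a = 184 / 306 = 0.601

M = 0.601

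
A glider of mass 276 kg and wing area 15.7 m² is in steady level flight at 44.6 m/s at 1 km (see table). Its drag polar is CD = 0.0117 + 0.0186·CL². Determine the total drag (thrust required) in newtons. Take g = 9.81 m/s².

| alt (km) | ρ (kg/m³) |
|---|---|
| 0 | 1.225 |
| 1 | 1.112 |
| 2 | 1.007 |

D = 211 N

At 1 km, from the table: ρ = 1.112 kg/m³.
Level flight ⇒ L = W = m·g = 276 × 9.81 = 2707.6 N.
q = ½ρv² = ½ × 1.112 × 44.6² = 1106 Pa.
CL = W/(q·S) = 2707.6 / (1106 × 15.7) = 0.1559.
CD = 0.0117 + 0.0186 × 0.1559² = 0.01215.
D = q·S·CD = 1106 × 15.7 × 0.01215 = 211 N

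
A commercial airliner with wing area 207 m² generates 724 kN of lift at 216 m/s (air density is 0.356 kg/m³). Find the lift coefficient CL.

From L = ½ρv²S·CL, rearranging gives CL = 2L/(ρv²S).
CL = 2 × 7.24×10^5 / (0.356 × 216² × 207) = 0.421

CL = 0.421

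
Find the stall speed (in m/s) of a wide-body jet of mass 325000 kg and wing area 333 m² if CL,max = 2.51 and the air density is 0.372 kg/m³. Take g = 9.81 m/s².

Weight W = mg = 325000 × 9.81 = 3.188×10^6 N.
From L = ½ρV²S·CL,max = W: V_stall = √(2W/(ρSCL,max)) = √(2·3.188×10^6/(0.372·333·2.51))
V_stall = √20510 = 143 m/s

V_stall = 143 m/s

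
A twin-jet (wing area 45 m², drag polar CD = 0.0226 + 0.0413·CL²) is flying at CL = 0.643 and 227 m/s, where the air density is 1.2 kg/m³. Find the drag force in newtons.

D = 55200 N

CD = 0.0226 + 0.0413 × 0.643² = 0.03968
D = ½ρv²S·CD = ½ × 1.2 × 227² × 45 × 0.03968 = 55200 N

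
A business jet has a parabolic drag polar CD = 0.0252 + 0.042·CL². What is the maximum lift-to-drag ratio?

For CD = CD0 + K·CL², (L/D)max occurs at CL* = √(CD0/K) and equals 1/(2√(K·CD0)).
(L/D)max = 1/(2√(0.042 × 0.0252)) = 1/(2 × 0.03253) = 15.4

(L/D)max = 15.4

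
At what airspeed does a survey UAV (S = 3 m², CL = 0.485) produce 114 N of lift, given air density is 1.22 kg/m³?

L = ½ρv²S·CL ⇒ v = √(2L/(ρ·S·CL))
v = √(2 × 114 / (1.22 × 3 × 0.485)) = √128.4 = 11.3 m/s

v = 11.3 m/s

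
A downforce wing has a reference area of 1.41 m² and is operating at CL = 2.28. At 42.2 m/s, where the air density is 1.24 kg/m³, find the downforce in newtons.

L = 3550 N

Dynamic pressure q = ½ρv² = ½ × 1.24 × 42.2² = 1104 Pa.
L = q·S·CL = 1104 × 1.41 × 2.28 = 3550 N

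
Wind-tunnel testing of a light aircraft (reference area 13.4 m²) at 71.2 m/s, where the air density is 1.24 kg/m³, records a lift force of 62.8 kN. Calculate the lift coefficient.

From L = ½ρv²S·CL, rearranging gives CL = 2L/(ρv²S).
CL = 2 × 62800 / (1.24 × 71.2² × 13.4) = 1.49

CL = 1.49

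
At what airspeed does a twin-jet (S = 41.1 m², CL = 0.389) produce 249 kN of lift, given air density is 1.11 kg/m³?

v = 168 m/s

L = ½ρv²S·CL ⇒ v = √(2L/(ρ·S·CL))
v = √(2 × 2.49×10^5 / (1.11 × 41.1 × 0.389)) = √28060 = 168 m/s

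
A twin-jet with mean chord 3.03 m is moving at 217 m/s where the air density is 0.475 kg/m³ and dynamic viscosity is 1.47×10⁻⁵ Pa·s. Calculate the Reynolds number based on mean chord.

Re = ρ·v·c/μ = 0.475 × 217 × 3.03 / (1.47×10⁻⁵) = 2.12×10^7

Re = 2.12×10^7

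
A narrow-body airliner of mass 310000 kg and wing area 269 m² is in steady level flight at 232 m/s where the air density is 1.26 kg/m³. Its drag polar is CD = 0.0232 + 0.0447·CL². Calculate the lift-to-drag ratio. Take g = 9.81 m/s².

L/D = 11.8

Level flight ⇒ L = W = m·g = 310000 × 9.81 = 3.0411×10^6 N.
q = ½ρv² = ½ × 1.26 × 232² = 33910 Pa.
CL = 2W/(ρv²S) = 2×3.0411×10^6/(1.26×232²×269) = 0.3334.
CD = 0.0232 + 0.0447 × 0.3334² = 0.02817.
L/D = CL/CD = 0.3334 / 0.02817 = 11.8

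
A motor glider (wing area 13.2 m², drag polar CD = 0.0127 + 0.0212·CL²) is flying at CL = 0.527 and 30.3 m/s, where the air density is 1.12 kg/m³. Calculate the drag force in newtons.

D = 126 N

CD = 0.0127 + 0.0212 × 0.527² = 0.01859
D = ½ρv²S·CD = ½ × 1.12 × 30.3² × 13.2 × 0.01859 = 126 N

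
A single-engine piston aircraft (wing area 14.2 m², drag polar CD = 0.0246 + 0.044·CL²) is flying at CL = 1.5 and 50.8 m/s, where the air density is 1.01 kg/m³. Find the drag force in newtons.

CD = 0.0246 + 0.044 × 1.5² = 0.1236
D = ½ρv²S·CD = ½ × 1.01 × 50.8² × 14.2 × 0.1236 = 2290 N

D = 2290 N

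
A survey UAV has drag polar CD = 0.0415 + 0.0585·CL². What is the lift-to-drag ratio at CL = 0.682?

L/D = 9.93

CD = 0.0415 + 0.0585 × 0.682² = 0.06871
L/D = CL/CD = 0.682 / 0.06871 = 9.93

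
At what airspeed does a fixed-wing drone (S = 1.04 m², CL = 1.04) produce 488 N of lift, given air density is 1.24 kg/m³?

v = 27 m/s

L = ½ρv²S·CL ⇒ v = √(2L/(ρ·S·CL))
v = √(2 × 488 / (1.24 × 1.04 × 1.04)) = √727.7 = 27 m/s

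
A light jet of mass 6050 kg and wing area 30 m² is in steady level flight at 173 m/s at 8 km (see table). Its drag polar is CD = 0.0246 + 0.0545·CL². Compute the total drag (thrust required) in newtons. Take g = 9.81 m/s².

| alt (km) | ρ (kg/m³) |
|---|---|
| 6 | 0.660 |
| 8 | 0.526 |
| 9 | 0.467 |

At 8 km, from the table: ρ = 0.526 kg/m³.
Level flight ⇒ L = W = m·g = 6050 × 9.81 = 59350 N.
Dynamic pressure q = 0.5 × 0.526 × 173² = 7871 Pa.
Required CL = L/(qS) = 59350/(7871·30) = 0.2513.
CD = 0.0246 + 0.0545 × 0.2513² = 0.02804.
D = q·S·CD = 7871 × 30 × 0.02804 = 6622 N

D = 6620 N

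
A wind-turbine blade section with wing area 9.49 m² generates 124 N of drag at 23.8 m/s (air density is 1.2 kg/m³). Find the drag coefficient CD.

From D = ½ρv²S·CD, rearranging gives CD = 2D/(ρv²S).
CD = 2 × 124 / (1.2 × 23.8² × 9.49) = 0.0384

CD = 0.0384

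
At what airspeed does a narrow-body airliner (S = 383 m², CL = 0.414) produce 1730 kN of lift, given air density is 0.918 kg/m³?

L = ½ρv²S·CL ⇒ v = √(2L/(ρ·S·CL))
v = √(2 × 1.73×10^6 / (0.918 × 383 × 0.414)) = √23770 = 154 m/s

v = 154 m/s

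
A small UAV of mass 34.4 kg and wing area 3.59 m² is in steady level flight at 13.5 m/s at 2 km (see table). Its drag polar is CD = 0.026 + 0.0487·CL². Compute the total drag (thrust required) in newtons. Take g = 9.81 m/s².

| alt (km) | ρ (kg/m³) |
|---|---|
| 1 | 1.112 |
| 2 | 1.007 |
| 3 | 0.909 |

At 2 km, from the table: ρ = 1.007 kg/m³.
In steady level flight, lift balances weight: W = mg = 34.4 × 9.81 = 337.46 N.
q = ½ρv² = ½ × 1.007 × 13.5² = 91.76 Pa.
CL = W/(q·S) = 337.46 / (91.76 × 3.59) = 1.024.
CD = 0.026 + 0.0487 × 1.024² = 0.0771.
D = q·S·CD = 91.76 × 3.59 × 0.0771 = 25.4 N

D = 25.4 N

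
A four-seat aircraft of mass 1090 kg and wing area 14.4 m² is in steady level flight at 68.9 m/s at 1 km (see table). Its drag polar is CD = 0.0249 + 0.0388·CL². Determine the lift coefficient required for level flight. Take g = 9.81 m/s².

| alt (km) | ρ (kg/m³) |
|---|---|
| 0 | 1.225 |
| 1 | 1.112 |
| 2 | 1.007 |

CL = 0.281

At 1 km, from the table: ρ = 1.112 kg/m³.
Weight W = mg = 1090 × 9.81 = 10693 N; in level flight L = W.
Dynamic pressure q = 0.5 × 1.112 × 68.9² = 2639 Pa.
Required CL = L/(qS) = 10693/(2639·14.4) = 0.2813.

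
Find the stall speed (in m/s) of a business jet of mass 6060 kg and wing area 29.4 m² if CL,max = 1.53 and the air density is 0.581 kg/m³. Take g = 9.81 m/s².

At stall, lift equals weight: L = W = m·g = 6060 × 9.81 = 59450 N.
V_stall = √(2W/(ρ·S·CL,max)) = √(2 × 59450 / (0.581 × 29.4 × 1.53))
V_stall = √4549 = 67.4 m/s

V_stall = 67.4 m/s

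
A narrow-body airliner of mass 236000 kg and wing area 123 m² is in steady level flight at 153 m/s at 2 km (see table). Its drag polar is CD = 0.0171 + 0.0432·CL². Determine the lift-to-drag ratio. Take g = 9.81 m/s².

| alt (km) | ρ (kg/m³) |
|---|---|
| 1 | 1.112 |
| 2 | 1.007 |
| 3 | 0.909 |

At 2 km, from the table: ρ = 1.007 kg/m³.
Level flight ⇒ L = W = m·g = 236000 × 9.81 = 2.3152×10^6 N.
Dynamic pressure q = 0.5 × 1.007 × 153² = 11790 Pa.
CL = W/(q·S) = 2.3152×10^6 / (11790 × 123) = 1.597.
CD = 0.0171 + 0.0432 × 1.597² = 0.1273.
L/D = CL/CD = 1.597 / 0.1273 = 12.5

L/D = 12.5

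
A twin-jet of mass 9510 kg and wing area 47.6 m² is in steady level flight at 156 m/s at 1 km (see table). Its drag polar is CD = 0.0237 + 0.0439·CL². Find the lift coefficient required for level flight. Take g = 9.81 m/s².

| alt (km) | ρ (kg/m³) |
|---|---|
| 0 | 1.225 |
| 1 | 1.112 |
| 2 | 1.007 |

At 1 km, from the table: ρ = 1.112 kg/m³.
Weight W = mg = 9510 × 9.81 = 93293 N; in level flight L = W.
Dynamic pressure q = 0.5 × 1.112 × 156² = 13530 Pa.
CL = W/(q·S) = 93293 / (13530 × 47.6) = 0.1449.

CL = 0.145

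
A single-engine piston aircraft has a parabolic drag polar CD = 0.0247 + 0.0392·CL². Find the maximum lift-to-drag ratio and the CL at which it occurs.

For CD = CD0 + K·CL², (L/D)max occurs at CL* = √(CD0/K) and equals 1/(2√(K·CD0)).
(L/D)max = 1/(2√(0.0392 × 0.0247)) = 1/(2 × 0.03112) = 16.1
CL* = √(0.0247/0.0392) = 0.794

(L/D)max = 16.1, at CL = 0.794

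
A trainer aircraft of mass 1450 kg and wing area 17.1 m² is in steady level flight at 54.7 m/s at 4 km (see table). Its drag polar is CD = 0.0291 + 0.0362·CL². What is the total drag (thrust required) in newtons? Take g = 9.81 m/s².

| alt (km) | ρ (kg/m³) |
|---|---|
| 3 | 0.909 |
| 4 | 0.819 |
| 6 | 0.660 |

D = 959 N

At 4 km, from the table: ρ = 0.819 kg/m³.
Level flight ⇒ L = W = m·g = 1450 × 9.81 = 14224 N.
Dynamic pressure q = 0.5 × 0.819 × 54.7² = 1225 Pa.
Required CL = L/(qS) = 14224/(1225·17.1) = 0.6789.
CD = 0.0291 + 0.0362 × 0.6789² = 0.04579.
D = q·S·CD = 1225 × 17.1 × 0.04579 = 959.3 N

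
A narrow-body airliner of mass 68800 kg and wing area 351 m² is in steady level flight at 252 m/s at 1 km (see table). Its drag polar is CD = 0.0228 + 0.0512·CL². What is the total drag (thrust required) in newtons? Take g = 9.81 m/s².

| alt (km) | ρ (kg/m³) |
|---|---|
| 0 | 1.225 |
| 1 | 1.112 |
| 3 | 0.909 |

At 1 km, from the table: ρ = 1.112 kg/m³.
Level flight ⇒ L = W = m·g = 68800 × 9.81 = 6.7493×10^5 N.
q = ½ρv² = ½ × 1.112 × 252² = 35310 Pa.
CL = W/(q·S) = 6.7493×10^5 / (35310 × 351) = 0.05446.
CD = 0.0228 + 0.0512 × 0.05446² = 0.02295.
D = q·S·CD = 35310 × 351 × 0.02295 = 2.844×10^5 N

D = 2.84×10^5 N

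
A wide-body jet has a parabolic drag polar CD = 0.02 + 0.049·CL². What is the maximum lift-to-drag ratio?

For CD = CD0 + K·CL², (L/D)max occurs at CL* = √(CD0/K) and equals 1/(2√(K·CD0)).
(L/D)max = 1/(2√(0.049 × 0.02)) = 1/(2 × 0.0313) = 16

(L/D)max = 16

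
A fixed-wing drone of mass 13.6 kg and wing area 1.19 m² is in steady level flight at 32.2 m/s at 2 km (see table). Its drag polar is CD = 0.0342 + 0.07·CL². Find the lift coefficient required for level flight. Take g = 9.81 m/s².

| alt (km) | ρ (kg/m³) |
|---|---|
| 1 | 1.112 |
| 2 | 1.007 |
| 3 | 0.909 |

At 2 km, from the table: ρ = 1.007 kg/m³.
Level flight ⇒ L = W = m·g = 13.6 × 9.81 = 133.42 N.
Dynamic pressure q = 0.5 × 1.007 × 32.2² = 522 Pa.
Required CL = L/(qS) = 133.42/(522·1.19) = 0.2148.

CL = 0.215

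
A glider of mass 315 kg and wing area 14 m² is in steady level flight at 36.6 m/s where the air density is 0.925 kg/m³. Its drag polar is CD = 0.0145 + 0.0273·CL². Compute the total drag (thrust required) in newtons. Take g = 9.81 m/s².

D = 156 N

Level flight ⇒ L = W = m·g = 315 × 9.81 = 3090.2 N.
q = ½ρv² = ½ × 0.925 × 36.6² = 619.5 Pa.
CL = W/(q·S) = 3090.2 / (619.5 × 14) = 0.3563.
CD = 0.0145 + 0.0273 × 0.3563² = 0.01797.
D = q·S·CD = 619.5 × 14 × 0.01797 = 155.8 N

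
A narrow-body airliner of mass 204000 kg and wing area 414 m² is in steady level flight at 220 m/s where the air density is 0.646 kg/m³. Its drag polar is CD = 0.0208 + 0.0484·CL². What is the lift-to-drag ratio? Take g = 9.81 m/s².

L/D = 12.2

Weight W = mg = 204000 × 9.81 = 2.0012×10^6 N; in level flight L = W.
Dynamic pressure q = 0.5 × 0.646 × 220² = 15630 Pa.
Required CL = L/(qS) = 2.0012×10^6/(15630·414) = 0.3092.
CD = 0.0208 + 0.0484 × 0.3092² = 0.02543.
L/D = CL/CD = 0.3092 / 0.02543 = 12.2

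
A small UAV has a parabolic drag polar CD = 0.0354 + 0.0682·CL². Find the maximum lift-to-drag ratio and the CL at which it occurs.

For CD = CD0 + K·CL², (L/D)max occurs at CL* = √(CD0/K) and equals 1/(2√(K·CD0)).
(L/D)max = 1/(2√(0.0682 × 0.0354)) = 1/(2 × 0.04914) = 10.2
CL* = √(0.0354/0.0682) = 0.72

(L/D)max = 10.2, at CL = 0.72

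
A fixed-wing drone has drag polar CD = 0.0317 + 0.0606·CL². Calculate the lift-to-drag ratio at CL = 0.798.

CD = 0.0317 + 0.0606 × 0.798² = 0.07029
L/D = CL/CD = 0.798 / 0.07029 = 11.4

L/D = 11.4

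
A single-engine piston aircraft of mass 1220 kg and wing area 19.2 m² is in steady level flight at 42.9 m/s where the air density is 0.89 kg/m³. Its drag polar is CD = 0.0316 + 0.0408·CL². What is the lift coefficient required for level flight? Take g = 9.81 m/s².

CL = 0.761

Weight W = mg = 1220 × 9.81 = 11968 N; in level flight L = W.
q = ½ρv² = ½ × 0.89 × 42.9² = 819 Pa.
Required CL = L/(qS) = 11968/(819·19.2) = 0.7611.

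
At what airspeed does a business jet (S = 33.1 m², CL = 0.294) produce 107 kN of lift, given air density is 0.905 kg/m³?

v = 156 m/s

L = ½ρv²S·CL ⇒ v = √(2L/(ρ·S·CL))
v = √(2 × 1.07×10^5 / (0.905 × 33.1 × 0.294)) = √24300 = 156 m/s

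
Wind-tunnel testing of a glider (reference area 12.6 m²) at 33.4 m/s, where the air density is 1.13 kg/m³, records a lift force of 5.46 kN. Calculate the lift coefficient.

CL = 0.688

From L = ½ρv²S·CL, rearranging gives CL = 2L/(ρv²S).
CL = 2 × 5460 / (1.13 × 33.4² × 12.6) = 0.688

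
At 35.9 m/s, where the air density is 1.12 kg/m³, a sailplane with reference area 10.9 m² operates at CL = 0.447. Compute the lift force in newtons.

L = 3520 N

Dynamic pressure q = ½ρv² = ½ × 1.12 × 35.9² = 721.7 Pa.
L = q·S·CL = 721.7 × 10.9 × 0.447 = 3520 N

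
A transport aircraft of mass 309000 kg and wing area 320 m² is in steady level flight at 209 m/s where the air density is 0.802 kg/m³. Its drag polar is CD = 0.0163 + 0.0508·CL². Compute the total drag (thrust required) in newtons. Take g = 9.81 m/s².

Level flight ⇒ L = W = m·g = 309000 × 9.81 = 3.0313×10^6 N.
Dynamic pressure q = 0.5 × 0.802 × 209² = 17520 Pa.
Required CL = L/(qS) = 3.0313×10^6/(17520·320) = 0.5408.
CD = 0.0163 + 0.0508 × 0.5408² = 0.03116.
D = q·S·CD = 17520 × 320 × 0.03116 = 1.746×10^5 N

D = 1.75×10^5 N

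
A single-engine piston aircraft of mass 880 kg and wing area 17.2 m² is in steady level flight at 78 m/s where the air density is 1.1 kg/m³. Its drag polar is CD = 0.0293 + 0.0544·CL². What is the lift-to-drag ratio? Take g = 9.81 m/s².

L/D = 4.91

Weight W = mg = 880 × 9.81 = 8632.8 N; in level flight L = W.
Dynamic pressure q = 0.5 × 1.1 × 78² = 3346 Pa.
Required CL = L/(qS) = 8632.8/(3346·17.2) = 0.15.
CD = 0.0293 + 0.0544 × 0.15² = 0.03052.
L/D = CL/CD = 0.15 / 0.03052 = 4.91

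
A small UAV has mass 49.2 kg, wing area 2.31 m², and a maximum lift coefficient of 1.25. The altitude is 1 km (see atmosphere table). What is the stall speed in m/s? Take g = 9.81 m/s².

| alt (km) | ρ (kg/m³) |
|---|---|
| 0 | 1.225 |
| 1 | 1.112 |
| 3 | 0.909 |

At 1 km, from the table: ρ = 1.112 kg/m³.
Stall occurs when L = W at CL,max. W = mg = 49.2 × 9.81 = 482.7 N.
From L = ½ρV²S·CL,max = W: V_stall = √(2W/(ρSCL,max)) = √(2·482.7/(1.112·2.31·1.25))
V_stall = √300.6 = 17.3 m/s

V_stall = 17.3 m/s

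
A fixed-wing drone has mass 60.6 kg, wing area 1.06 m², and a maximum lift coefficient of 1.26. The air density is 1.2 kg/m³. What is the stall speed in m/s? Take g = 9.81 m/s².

V_stall = 27.2 m/s

At stall, lift equals weight: L = W = m·g = 60.6 × 9.81 = 594.5 N.
From L = ½ρV²S·CL,max = W: V_stall = √(2W/(ρSCL,max)) = √(2·594.5/(1.2·1.06·1.26))
V_stall = √741.8 = 27.2 m/s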